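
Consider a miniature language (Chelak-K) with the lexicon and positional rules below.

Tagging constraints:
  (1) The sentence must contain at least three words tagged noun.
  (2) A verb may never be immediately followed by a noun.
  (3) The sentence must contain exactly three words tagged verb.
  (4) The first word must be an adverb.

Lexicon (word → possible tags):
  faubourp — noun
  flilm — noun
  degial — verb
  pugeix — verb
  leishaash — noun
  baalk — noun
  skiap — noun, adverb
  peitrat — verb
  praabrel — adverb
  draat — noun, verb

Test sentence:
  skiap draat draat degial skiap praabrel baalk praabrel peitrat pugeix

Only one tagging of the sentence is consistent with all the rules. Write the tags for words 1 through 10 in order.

adverb noun noun verb adverb adverb noun adverb verb verb

Candidates per position — 1:skiap {noun,adverb}; 2:draat {noun,verb}; 3:draat {noun,verb}; 4:degial {verb}; 5:skiap {noun,adverb}; 6:praabrel {adverb}; 7:baalk {noun}; 8:praabrel {adverb}; 9:peitrat {verb}; 10:pugeix {verb}.
Position 1: noun is ruled out by rule 4; that leaves adverb.
Position 2: verb is ruled out by rule 3; that leaves noun.
Position 3: verb is ruled out by rule 3; that leaves noun.
Position 5: noun is ruled out by rule 2; that leaves adverb.
The unique satisfying tagging is: adverb noun noun verb adverb adverb noun adverb verb verb.
Rule-by-rule: rule 1 ✓; rule 2 ✓; rule 3 ✓; rule 4 ✓.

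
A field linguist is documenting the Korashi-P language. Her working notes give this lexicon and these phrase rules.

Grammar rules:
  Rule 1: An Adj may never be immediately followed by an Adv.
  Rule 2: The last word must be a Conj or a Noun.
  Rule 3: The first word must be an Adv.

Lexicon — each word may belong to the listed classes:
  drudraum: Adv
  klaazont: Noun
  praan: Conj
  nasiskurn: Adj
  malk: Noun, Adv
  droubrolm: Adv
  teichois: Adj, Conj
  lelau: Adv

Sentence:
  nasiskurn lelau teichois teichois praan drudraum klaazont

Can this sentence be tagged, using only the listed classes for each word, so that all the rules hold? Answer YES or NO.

Candidates per position — 1:nasiskurn {Adj}; 2:lelau {Adv}; 3:teichois {Adj,Conj}; 4:teichois {Adj,Conj}; 5:praan {Conj}; 6:drudraum {Adv}; 7:klaazont {Noun}.
Rule 1 cannot be satisfied by any choice of tags from the lexicon.
So there is no consistent tagging.

NO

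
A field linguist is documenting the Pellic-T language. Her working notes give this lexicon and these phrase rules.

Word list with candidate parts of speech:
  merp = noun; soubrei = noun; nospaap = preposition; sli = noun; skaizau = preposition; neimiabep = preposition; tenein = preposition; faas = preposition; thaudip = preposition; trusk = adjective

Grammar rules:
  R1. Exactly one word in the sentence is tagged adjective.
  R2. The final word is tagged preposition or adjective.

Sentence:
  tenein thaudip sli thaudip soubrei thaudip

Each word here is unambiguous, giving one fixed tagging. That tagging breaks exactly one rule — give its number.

1

Fixed tagging: preposition preposition noun preposition noun preposition.
Checking each rule: R1 ✗, R2 ✓.
Only rule 1 fails.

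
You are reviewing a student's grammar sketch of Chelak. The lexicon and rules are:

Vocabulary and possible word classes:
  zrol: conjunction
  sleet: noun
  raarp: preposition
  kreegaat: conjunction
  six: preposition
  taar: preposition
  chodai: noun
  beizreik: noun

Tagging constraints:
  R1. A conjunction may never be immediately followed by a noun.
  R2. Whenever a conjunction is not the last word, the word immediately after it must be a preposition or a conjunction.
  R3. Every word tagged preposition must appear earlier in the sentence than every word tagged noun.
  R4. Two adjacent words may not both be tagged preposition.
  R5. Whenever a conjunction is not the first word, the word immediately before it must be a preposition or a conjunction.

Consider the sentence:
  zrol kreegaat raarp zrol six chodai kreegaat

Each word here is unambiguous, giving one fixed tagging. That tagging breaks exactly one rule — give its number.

Fixed tagging: conjunction conjunction preposition conjunction preposition noun conjunction.
Checking each rule: R1 pass, R2 pass, R3 pass, R4 pass, R5 fail.
Only rule 5 fails.

5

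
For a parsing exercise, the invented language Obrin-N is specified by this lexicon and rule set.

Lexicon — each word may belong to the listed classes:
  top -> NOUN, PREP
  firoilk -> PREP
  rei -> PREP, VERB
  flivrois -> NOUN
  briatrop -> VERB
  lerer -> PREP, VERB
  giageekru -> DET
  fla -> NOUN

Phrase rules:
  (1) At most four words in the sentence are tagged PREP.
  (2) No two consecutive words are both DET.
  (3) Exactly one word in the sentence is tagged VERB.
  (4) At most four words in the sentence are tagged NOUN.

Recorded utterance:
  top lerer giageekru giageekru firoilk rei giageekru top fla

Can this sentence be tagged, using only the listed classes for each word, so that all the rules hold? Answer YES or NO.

Candidates per position — 1:top {NOUN,PREP}; 2:lerer {PREP,VERB}; 3:giageekru {DET}; 4:giageekru {DET}; 5:firoilk {PREP}; 6:rei {PREP,VERB}; 7:giageekru {DET}; 8:top {NOUN,PREP}; 9:fla {NOUN}.
Rule 2 cannot be satisfied by any choice of tags from the lexicon.
So there is no consistent tagging.

NO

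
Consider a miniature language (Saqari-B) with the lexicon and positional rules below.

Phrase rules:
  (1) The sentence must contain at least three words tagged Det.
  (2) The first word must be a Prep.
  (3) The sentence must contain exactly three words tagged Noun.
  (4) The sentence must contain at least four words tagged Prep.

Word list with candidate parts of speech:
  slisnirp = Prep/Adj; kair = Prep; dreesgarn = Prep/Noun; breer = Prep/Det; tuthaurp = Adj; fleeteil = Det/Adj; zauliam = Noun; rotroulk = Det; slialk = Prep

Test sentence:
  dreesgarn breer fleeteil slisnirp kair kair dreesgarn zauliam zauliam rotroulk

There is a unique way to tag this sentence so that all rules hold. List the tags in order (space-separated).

Prep Det Det Prep Prep Prep Noun Noun Noun Det

Candidates per position — 1:dreesgarn {Prep,Noun}; 2:breer {Prep,Det}; 3:fleeteil {Det,Adj}; 4:slisnirp {Prep,Adj}; 5:kair {Prep}; 6:kair {Prep}; 7:dreesgarn {Prep,Noun}; 8:zauliam {Noun}; 9:zauliam {Noun}; 10:rotroulk {Det}.
If word 1 were Noun, no tagging could satisfy rule 2; so word 1 is Prep.
If word 2 were Prep, no tagging could satisfy rule 1; so word 2 is Det.
If word 3 were Adj, no tagging could satisfy rule 1; so word 3 is Det.
If word 7 were Prep, no tagging could satisfy rule 3; so word 7 is Noun.
If word 4 were Adj, no tagging could satisfy rule 4; so word 4 is Prep.
That leaves exactly one tagging: Prep Det Det Prep Prep Prep Noun Noun Noun Det.
Rule-by-rule: rule 1 satisfied; rule 2 satisfied; rule 3 satisfied; rule 4 satisfied.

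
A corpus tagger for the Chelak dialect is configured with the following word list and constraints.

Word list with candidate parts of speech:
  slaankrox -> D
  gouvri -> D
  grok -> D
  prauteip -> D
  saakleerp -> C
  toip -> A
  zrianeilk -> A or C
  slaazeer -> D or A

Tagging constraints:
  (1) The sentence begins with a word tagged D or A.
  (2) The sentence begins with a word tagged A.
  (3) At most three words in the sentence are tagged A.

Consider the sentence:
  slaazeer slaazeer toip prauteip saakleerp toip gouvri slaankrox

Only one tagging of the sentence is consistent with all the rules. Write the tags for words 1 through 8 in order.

Candidates per position — 1:slaazeer {D,A}; 2:slaazeer {D,A}; 3:toip {A}; 4:prauteip {D}; 5:saakleerp {C}; 6:toip {A}; 7:gouvri {D}; 8:slaankrox {D}.
Position 1: tagging it D would leave rule 2 unsatisfiable, so it must be A.
Position 2: tagging it A would leave rule 3 unsatisfiable, so it must be D.
So the tagging must be: A D A D C A D D.
Rule-by-rule: rule 1 ✓; rule 2 ✓; rule 3 ✓.

A D A D C A D D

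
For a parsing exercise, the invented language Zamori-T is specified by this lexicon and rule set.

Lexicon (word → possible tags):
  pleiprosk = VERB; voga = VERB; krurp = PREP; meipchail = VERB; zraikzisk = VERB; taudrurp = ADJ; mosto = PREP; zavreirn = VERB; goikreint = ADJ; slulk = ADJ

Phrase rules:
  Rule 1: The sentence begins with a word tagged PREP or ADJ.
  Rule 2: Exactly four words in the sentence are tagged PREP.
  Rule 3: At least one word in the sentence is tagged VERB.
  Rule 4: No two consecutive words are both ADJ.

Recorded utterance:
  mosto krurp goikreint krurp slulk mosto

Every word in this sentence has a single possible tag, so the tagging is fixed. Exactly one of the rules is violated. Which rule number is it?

3

Fixed tagging: PREP PREP ADJ PREP ADJ PREP.
Checking each rule: R1 ok, R2 ok, R3 fails, R4 ok.
Only rule 3 fails.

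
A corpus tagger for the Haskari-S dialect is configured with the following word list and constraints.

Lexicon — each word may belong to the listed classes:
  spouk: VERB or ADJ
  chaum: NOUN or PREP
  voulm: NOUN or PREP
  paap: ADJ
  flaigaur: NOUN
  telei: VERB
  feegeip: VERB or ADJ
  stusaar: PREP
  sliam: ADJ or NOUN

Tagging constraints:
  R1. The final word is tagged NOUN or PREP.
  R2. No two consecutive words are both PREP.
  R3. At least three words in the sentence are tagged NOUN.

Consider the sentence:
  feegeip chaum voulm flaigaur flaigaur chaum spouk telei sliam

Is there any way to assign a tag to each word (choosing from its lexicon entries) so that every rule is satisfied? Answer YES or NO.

Candidates per position — 1:feegeip {VERB,ADJ}; 2:chaum {NOUN,PREP}; 3:voulm {NOUN,PREP}; 4:flaigaur {NOUN}; 5:flaigaur {NOUN}; 6:chaum {NOUN,PREP}; 7:spouk {VERB,ADJ}; 8:telei {VERB}; 9:sliam {ADJ,NOUN}.
One satisfying assignment: VERB PREP NOUN NOUN NOUN NOUN VERB VERB NOUN.
Rule-by-rule: rule 1 satisfied; rule 2 satisfied; rule 3 satisfied.

YES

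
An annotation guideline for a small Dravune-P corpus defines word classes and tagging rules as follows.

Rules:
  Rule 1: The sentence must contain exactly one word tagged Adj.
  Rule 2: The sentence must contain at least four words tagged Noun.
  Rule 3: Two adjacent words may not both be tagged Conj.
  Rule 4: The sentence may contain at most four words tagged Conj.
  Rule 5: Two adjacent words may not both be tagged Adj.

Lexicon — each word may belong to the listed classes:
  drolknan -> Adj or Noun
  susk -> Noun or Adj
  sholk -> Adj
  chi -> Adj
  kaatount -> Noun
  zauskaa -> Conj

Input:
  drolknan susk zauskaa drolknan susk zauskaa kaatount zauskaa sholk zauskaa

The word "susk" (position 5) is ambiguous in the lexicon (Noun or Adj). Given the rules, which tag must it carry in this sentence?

Candidates per position — 1:drolknan {Adj,Noun}; 2:susk {Noun,Adj}; 3:zauskaa {Conj}; 4:drolknan {Adj,Noun}; 5:susk {Noun,Adj}; 6:zauskaa {Conj}; 7:kaatount {Noun}; 8:zauskaa {Conj}; 9:sholk {Adj}; 10:zauskaa {Conj}.
Position 1: Adj is ruled out by rule 1; that leaves Noun.
Position 2: Adj is ruled out by rule 1; that leaves Noun.
Position 4: Adj is ruled out by rule 1; that leaves Noun.
Position 5: Adj is ruled out by rule 1; that leaves Noun.
The unique satisfying tagging is: Noun Noun Conj Noun Noun Conj Noun Conj Adj Conj.
Rule-by-rule: rule 1 ok; rule 2 ok; rule 3 ok; rule 4 ok; rule 5 ok.

Noun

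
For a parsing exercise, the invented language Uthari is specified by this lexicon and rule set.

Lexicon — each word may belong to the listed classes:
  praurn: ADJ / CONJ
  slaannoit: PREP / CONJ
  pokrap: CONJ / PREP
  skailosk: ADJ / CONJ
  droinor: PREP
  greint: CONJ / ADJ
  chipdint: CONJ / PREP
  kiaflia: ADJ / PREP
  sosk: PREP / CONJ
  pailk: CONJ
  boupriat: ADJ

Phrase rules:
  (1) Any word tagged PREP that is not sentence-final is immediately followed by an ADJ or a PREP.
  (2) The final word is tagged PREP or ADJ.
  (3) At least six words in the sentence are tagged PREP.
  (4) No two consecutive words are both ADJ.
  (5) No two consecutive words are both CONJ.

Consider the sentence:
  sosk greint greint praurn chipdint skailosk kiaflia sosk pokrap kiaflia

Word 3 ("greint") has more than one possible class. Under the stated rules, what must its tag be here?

Candidates per position — 1:sosk {PREP,CONJ}; 2:greint {CONJ,ADJ}; 3:greint {CONJ,ADJ}; 4:praurn {ADJ,CONJ}; 5:chipdint {CONJ,PREP}; 6:skailosk {ADJ,CONJ}; 7:kiaflia {ADJ,PREP}; 8:sosk {PREP,CONJ}; 9:pokrap {CONJ,PREP}; 10:kiaflia {ADJ,PREP}.
Word 1 cannot be CONJ — rule 3 would then fail for every completion. It is PREP.
Word 2 cannot be CONJ — rule 1 would then fail for every completion. It is ADJ.
Word 3 cannot be ADJ — rule 4 would then fail for every completion. It is CONJ.
Word 4 cannot be CONJ — rule 5 would then fail for every completion. It is ADJ.
Word 5 cannot be CONJ — rule 3 would then fail for every completion. It is PREP.
Word 6 cannot be CONJ — rule 1 would then fail for every completion. It is ADJ.
Word 7 cannot be ADJ — rule 3 would then fail for every completion. It is PREP.
Word 8 cannot be CONJ — rule 1 would then fail for every completion. It is PREP.
Word 9 cannot be CONJ — rule 1 would then fail for every completion. It is PREP.
Word 10 cannot be ADJ — rule 3 would then fail for every completion. It is PREP.
The unique satisfying tagging is: PREP ADJ CONJ ADJ PREP ADJ PREP PREP PREP PREP.
Verifying each rule — rule 1 satisfied; rule 2 satisfied; rule 3 satisfied; rule 4 satisfied; rule 5 satisfied.

CONJ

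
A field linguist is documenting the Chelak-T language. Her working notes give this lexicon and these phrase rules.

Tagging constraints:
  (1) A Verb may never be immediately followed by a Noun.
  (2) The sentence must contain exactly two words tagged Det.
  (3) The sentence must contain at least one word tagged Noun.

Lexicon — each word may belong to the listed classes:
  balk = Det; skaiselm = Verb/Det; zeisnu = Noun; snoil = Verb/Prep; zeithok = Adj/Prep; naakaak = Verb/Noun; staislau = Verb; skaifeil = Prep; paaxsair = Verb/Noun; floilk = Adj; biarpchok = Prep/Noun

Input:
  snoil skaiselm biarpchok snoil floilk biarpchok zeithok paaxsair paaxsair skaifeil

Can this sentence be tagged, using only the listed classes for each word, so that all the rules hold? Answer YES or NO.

NO

Candidates per position — 1:snoil {Verb,Prep}; 2:skaiselm {Verb,Det}; 3:biarpchok {Prep,Noun}; 4:snoil {Verb,Prep}; 5:floilk {Adj}; 6:biarpchok {Prep,Noun}; 7:zeithok {Adj,Prep}; 8:paaxsair {Verb,Noun}; 9:paaxsair {Verb,Noun}; 10:skaifeil {Prep}.
Rule 2 cannot be satisfied by any choice of tags from the lexicon.
So there is no consistent tagging.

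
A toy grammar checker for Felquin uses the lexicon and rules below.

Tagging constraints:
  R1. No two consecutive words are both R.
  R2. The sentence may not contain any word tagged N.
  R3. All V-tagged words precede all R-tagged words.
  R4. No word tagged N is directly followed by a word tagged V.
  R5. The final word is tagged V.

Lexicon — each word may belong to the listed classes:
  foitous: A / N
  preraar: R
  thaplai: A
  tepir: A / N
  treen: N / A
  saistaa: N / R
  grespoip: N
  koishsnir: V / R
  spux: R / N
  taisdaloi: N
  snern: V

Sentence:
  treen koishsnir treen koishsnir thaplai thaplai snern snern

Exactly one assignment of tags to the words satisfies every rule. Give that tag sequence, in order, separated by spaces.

A V A V A A V V

Candidates per position — 1:treen {N,A}; 2:koishsnir {V,R}; 3:treen {N,A}; 4:koishsnir {V,R}; 5:thaplai {A}; 6:thaplai {A}; 7:snern {V}; 8:snern {V}.
If word 1 were N, no tagging could satisfy rule 2; so word 1 is A.
If word 2 were R, no tagging could satisfy rule 3; so word 2 is V.
If word 3 were N, no tagging could satisfy rule 2; so word 3 is A.
If word 4 were R, no tagging could satisfy rule 3; so word 4 is V.
The only consistent sequence is: A V A V A A V V.
Check: rule 1 ok; rule 2 ok; rule 3 ok; rule 4 ok; rule 5 ok.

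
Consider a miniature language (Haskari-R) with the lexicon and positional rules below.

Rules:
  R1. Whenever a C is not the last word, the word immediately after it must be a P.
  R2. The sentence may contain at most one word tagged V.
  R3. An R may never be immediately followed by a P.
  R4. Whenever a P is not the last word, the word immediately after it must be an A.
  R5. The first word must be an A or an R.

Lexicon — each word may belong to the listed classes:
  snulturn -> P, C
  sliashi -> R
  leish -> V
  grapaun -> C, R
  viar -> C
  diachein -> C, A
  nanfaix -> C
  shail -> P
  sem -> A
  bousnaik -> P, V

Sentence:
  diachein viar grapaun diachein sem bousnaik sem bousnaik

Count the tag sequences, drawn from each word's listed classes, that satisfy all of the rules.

0

Candidates per position — 1:diachein {C,A}; 2:viar {C}; 3:grapaun {C,R}; 4:diachein {C,A}; 5:sem {A}; 6:bousnaik {P,V}; 7:sem {A}; 8:bousnaik {P,V}.
There are 32 candidate sequences in total.
Rule 1 cannot be satisfied by any choice of tags from the lexicon.
So there is no consistent tagging.
Count = 0.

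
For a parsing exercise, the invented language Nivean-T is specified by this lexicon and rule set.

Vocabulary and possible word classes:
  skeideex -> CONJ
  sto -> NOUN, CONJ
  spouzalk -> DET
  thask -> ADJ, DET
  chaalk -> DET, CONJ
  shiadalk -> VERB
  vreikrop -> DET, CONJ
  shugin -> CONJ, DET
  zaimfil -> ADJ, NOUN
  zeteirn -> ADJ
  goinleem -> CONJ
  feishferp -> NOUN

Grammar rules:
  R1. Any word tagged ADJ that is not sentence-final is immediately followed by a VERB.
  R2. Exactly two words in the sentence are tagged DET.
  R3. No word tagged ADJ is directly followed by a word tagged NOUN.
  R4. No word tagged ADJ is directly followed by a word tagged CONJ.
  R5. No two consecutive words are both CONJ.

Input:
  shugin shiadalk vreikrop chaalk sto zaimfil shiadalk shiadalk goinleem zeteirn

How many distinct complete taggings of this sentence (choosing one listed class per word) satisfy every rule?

10

Candidates per position — 1:shugin {CONJ,DET}; 2:shiadalk {VERB}; 3:vreikrop {DET,CONJ}; 4:chaalk {DET,CONJ}; 5:sto {NOUN,CONJ}; 6:zaimfil {ADJ,NOUN}; 7:shiadalk {VERB}; 8:shiadalk {VERB}; 9:goinleem {CONJ}; 10:zeteirn {ADJ}.
There are 32 candidate sequences in total.
Checking each against the rules leaves 10 sequences.
Count = 10.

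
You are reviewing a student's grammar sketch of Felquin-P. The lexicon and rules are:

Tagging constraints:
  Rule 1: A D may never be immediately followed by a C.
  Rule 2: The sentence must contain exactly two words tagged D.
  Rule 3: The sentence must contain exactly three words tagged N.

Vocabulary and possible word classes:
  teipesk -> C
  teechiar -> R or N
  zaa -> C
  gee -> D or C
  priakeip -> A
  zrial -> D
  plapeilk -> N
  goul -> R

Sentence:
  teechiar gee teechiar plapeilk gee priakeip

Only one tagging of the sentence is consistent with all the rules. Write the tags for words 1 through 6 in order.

Candidates per position — 1:teechiar {R,N}; 2:gee {D,C}; 3:teechiar {R,N}; 4:plapeilk {N}; 5:gee {D,C}; 6:priakeip {A}.
Word 1 cannot be R — rule 3 would then fail for every completion. It is N.
Word 2 cannot be C — rule 2 would then fail for every completion. It is D.
Word 3 cannot be R — rule 3 would then fail for every completion. It is N.
Word 5 cannot be C — rule 2 would then fail for every completion. It is D.
So the tagging must be: N D N N D A.
Verifying each rule — rule 1 ok; rule 2 ok; rule 3 ok.

N D N N D A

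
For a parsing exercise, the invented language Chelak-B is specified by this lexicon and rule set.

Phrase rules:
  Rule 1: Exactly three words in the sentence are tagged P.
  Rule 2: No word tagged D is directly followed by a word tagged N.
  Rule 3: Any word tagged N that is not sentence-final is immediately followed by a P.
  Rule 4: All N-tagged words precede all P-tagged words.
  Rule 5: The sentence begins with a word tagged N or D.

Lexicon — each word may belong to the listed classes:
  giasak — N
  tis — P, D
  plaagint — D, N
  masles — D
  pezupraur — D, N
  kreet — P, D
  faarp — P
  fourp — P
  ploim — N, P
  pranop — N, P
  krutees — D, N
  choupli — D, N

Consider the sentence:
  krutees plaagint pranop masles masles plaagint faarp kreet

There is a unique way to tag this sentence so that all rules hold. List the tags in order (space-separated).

Candidates per position — 1:krutees {D,N}; 2:plaagint {D,N}; 3:pranop {N,P}; 4:masles {D}; 5:masles {D}; 6:plaagint {D,N}; 7:faarp {P}; 8:kreet {P,D}.
At position 1, choosing N makes rule 3 impossible to satisfy; hence D.
At position 2, choosing N makes rule 2 impossible to satisfy; hence D.
At position 3, choosing N makes rule 1 impossible to satisfy; hence P.
At position 6, choosing N makes rule 2 impossible to satisfy; hence D.
At position 8, choosing D makes rule 1 impossible to satisfy; hence P.
So the tagging must be: D D P D D D P P.
Verifying each rule — rule 1 ✓; rule 2 ✓; rule 3 ✓; rule 4 ✓; rule 5 ✓.

D D P D D D P P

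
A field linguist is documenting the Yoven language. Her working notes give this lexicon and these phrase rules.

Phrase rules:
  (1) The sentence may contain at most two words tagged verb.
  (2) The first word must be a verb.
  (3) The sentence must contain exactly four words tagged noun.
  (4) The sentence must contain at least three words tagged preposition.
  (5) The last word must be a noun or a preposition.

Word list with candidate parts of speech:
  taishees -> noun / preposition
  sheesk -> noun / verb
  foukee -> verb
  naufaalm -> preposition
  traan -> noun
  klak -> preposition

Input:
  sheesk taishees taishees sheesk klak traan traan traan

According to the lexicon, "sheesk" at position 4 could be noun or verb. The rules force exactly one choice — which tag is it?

noun

Candidates per position — 1:sheesk {noun,verb}; 2:taishees {noun,preposition}; 3:taishees {noun,preposition}; 4:sheesk {noun,verb}; 5:klak {preposition}; 6:traan {noun}; 7:traan {noun}; 8:traan {noun}.
Position 1: tagging it noun would leave rule 2 unsatisfiable, so it must be verb.
Position 2: tagging it noun would leave rule 4 unsatisfiable, so it must be preposition.
Position 3: tagging it noun would leave rule 4 unsatisfiable, so it must be preposition.
Position 4: tagging it verb would leave rule 3 unsatisfiable, so it must be noun.
That leaves exactly one tagging: verb preposition preposition noun preposition noun noun noun.
Rule-by-rule: rule 1 satisfied; rule 2 satisfied; rule 3 satisfied; rule 4 satisfied; rule 5 satisfied.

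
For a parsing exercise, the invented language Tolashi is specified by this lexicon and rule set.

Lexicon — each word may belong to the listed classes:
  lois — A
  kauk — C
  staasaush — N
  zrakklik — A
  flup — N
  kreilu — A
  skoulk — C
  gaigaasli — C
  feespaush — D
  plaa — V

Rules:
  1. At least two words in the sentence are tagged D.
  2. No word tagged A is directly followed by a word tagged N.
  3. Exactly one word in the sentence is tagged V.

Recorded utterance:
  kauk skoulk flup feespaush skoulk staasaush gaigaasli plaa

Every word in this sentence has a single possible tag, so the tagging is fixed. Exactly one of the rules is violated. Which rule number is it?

Fixed tagging: C C N D C N C V.
Rule check: R1 fail, R2 pass, R3 pass.
Only rule 1 fails.

1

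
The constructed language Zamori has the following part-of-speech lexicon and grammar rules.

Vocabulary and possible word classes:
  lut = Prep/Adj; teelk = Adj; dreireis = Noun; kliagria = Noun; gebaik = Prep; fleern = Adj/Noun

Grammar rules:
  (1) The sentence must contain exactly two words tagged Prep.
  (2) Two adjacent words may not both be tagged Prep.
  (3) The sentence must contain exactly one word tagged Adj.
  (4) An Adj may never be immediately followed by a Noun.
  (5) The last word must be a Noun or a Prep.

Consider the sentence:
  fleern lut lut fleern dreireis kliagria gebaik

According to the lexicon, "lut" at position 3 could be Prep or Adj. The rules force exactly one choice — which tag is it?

Candidates per position — 1:fleern {Adj,Noun}; 2:lut {Prep,Adj}; 3:lut {Prep,Adj}; 4:fleern {Adj,Noun}; 5:dreireis {Noun}; 6:kliagria {Noun}; 7:gebaik {Prep}.
At position 3, choosing Adj makes rule 4 impossible to satisfy; hence Prep.
At position 4, choosing Adj makes rule 4 impossible to satisfy; hence Noun.
At position 2, choosing Prep makes rule 1 impossible to satisfy; hence Adj.
At position 1, choosing Adj makes rule 3 impossible to satisfy; hence Noun.
So the tagging must be: Noun Adj Prep Noun Noun Noun Prep.
Check: rule 1 ✓; rule 2 ✓; rule 3 ✓; rule 4 ✓; rule 5 ✓.

Prep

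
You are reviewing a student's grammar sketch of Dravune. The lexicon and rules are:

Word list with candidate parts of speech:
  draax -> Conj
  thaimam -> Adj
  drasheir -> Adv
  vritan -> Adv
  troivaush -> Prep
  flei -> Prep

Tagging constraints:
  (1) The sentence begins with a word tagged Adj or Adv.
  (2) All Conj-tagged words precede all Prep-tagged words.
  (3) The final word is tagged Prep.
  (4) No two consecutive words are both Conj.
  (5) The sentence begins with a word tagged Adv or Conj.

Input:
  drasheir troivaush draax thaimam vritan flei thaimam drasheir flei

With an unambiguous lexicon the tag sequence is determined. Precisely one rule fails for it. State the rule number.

Fixed tagging: Adv Prep Conj Adj Adv Prep Adj Adv Prep.
Checking each rule: R1 holds, R2 violated, R3 holds, R4 holds, R5 holds.
Only rule 2 fails.

2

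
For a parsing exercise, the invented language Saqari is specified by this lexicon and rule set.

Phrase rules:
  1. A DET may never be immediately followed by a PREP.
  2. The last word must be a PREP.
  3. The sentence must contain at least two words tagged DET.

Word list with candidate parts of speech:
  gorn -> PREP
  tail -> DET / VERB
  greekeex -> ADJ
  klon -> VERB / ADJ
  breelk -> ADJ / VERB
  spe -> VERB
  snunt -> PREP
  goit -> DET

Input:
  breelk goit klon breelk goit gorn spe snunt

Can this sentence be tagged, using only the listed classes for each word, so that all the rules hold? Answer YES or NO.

Candidates per position — 1:breelk {ADJ,VERB}; 2:goit {DET}; 3:klon {VERB,ADJ}; 4:breelk {ADJ,VERB}; 5:goit {DET}; 6:gorn {PREP}; 7:spe {VERB}; 8:snunt {PREP}.
Rule 1 cannot be satisfied by any choice of tags from the lexicon.
So there is no consistent tagging.

NO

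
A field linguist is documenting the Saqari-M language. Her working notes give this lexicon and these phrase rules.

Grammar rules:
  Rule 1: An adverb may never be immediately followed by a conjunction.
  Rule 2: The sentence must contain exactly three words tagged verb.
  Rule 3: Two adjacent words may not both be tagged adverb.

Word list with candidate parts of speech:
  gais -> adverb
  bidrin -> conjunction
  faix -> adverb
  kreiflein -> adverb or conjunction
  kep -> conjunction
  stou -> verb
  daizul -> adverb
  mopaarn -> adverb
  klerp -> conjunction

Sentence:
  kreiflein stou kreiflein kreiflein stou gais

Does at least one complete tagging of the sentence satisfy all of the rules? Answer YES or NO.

NO

Candidates per position — 1:kreiflein {adverb,conjunction}; 2:stou {verb}; 3:kreiflein {adverb,conjunction}; 4:kreiflein {adverb,conjunction}; 5:stou {verb}; 6:gais {adverb}.
Rule 2 cannot be satisfied by any choice of tags from the lexicon.
So there is no consistent tagging.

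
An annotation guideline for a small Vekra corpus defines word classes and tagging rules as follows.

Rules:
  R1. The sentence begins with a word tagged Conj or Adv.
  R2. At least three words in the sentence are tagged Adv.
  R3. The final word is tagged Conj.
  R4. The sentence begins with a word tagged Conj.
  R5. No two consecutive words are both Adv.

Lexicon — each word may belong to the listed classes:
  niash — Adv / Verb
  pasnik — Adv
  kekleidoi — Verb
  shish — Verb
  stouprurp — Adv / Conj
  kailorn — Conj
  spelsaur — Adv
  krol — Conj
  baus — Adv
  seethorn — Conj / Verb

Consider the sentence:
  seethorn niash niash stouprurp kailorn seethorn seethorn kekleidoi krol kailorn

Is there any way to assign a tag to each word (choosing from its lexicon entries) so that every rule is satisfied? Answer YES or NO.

NO

Candidates per position — 1:seethorn {Conj,Verb}; 2:niash {Adv,Verb}; 3:niash {Adv,Verb}; 4:stouprurp {Adv,Conj}; 5:kailorn {Conj}; 6:seethorn {Conj,Verb}; 7:seethorn {Conj,Verb}; 8:kekleidoi {Verb}; 9:krol {Conj}; 10:kailorn {Conj}.
Every candidate sequence violates at least one rule; no consistent tagging exists.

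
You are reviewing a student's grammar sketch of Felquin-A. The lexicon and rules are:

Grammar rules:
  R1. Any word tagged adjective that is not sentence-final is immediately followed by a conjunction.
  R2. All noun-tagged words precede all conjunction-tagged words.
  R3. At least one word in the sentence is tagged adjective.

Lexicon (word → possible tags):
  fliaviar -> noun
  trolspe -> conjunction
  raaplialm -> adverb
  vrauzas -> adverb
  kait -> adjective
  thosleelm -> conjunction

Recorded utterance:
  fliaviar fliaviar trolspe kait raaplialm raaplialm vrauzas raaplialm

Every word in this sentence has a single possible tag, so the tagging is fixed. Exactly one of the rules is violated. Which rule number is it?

Fixed tagging: noun noun conjunction adjective adverb adverb adverb adverb.
Applying the rules: R1 ✗, R2 ✓, R3 ✓.
Only rule 1 fails.

1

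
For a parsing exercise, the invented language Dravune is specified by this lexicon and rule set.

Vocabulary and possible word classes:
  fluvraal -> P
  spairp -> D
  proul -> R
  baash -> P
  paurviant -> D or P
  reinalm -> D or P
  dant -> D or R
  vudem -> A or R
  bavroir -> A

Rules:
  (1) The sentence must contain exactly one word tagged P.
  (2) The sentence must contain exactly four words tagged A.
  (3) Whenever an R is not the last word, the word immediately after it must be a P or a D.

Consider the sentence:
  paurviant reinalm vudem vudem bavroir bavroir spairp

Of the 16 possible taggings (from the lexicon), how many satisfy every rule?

2

Candidates per position — 1:paurviant {D,P}; 2:reinalm {D,P}; 3:vudem {A,R}; 4:vudem {A,R}; 5:bavroir {A}; 6:bavroir {A}; 7:spairp {D}.
There are 16 candidate sequences in total.
The sequences that satisfy every rule: D P A A A A D; P D A A A A D.
Count = 2.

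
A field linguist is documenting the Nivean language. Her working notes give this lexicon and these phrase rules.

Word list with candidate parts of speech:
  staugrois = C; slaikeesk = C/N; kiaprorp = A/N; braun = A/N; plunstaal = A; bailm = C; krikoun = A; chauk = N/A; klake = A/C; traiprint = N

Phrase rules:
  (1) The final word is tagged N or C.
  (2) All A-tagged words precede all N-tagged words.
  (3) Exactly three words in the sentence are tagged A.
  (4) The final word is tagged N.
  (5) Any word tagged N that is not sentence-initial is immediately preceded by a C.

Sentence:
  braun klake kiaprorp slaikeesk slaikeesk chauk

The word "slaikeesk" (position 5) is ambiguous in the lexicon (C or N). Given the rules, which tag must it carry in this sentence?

C

Candidates per position — 1:braun {A,N}; 2:klake {A,C}; 3:kiaprorp {A,N}; 4:slaikeesk {C,N}; 5:slaikeesk {C,N}; 6:chauk {N,A}.
Word 4 cannot be N — rule 5 would then fail for every completion. It is C.
Word 6 cannot be A — rule 1 would then fail for every completion. It is N.
Word 1 cannot be N — rule 3 would then fail for every completion. It is A.
Word 2 cannot be C — rule 3 would then fail for every completion. It is A.
Word 3 cannot be N — rule 3 would then fail for every completion. It is A.
Word 5 cannot be N — rule 5 would then fail for every completion. It is C.
So the tagging must be: A A A C C N.
Check: rule 1 ✓; rule 2 ✓; rule 3 ✓; rule 4 ✓; rule 5 ✓.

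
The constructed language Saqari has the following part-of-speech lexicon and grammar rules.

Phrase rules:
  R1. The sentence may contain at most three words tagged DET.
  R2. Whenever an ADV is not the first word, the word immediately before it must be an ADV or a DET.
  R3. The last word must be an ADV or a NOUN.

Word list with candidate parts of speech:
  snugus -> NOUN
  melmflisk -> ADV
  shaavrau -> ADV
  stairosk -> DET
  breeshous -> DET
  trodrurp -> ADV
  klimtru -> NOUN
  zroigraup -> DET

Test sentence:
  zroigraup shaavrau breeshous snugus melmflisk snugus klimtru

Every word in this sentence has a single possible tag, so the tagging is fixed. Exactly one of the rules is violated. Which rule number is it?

Fixed tagging: DET ADV DET NOUN ADV NOUN NOUN.
Checking each rule: R1 pass, R2 fail, R3 pass.
Only rule 2 fails.

2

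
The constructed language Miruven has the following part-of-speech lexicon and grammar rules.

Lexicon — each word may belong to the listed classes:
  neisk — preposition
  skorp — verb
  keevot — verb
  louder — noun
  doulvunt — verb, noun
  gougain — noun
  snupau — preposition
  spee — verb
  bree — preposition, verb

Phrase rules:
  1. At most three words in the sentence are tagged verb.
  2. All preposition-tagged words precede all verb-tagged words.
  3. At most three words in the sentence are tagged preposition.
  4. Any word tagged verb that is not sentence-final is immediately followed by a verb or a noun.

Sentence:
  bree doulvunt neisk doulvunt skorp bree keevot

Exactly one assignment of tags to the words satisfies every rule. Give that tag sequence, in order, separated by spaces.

preposition noun preposition noun verb verb verb

Candidates per position — 1:bree {preposition,verb}; 2:doulvunt {verb,noun}; 3:neisk {preposition}; 4:doulvunt {verb,noun}; 5:skorp {verb}; 6:bree {preposition,verb}; 7:keevot {verb}.
Word 1 cannot be verb — rule 2 would then fail for every completion. It is preposition.
Word 2 cannot be verb — rule 2 would then fail for every completion. It is noun.
Word 6 cannot be preposition — rule 2 would then fail for every completion. It is verb.
Word 4 cannot be verb — rule 1 would then fail for every completion. It is noun.
The only consistent sequence is: preposition noun preposition noun verb verb verb.
Verifying each rule — rule 1 ok; rule 2 ok; rule 3 ok; rule 4 ok.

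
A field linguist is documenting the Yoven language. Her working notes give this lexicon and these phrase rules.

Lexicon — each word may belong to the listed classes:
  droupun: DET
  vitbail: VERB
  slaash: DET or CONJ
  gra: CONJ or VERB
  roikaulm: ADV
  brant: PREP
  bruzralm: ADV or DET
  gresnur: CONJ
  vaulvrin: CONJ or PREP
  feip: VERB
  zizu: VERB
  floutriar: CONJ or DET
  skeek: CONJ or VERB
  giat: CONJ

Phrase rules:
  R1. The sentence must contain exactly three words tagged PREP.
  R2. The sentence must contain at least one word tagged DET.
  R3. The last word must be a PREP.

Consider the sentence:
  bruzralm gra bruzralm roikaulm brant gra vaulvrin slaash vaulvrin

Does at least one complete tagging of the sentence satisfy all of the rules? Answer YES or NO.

Candidates per position — 1:bruzralm {ADV,DET}; 2:gra {CONJ,VERB}; 3:bruzralm {ADV,DET}; 4:roikaulm {ADV}; 5:brant {PREP}; 6:gra {CONJ,VERB}; 7:vaulvrin {CONJ,PREP}; 8:slaash {DET,CONJ}; 9:vaulvrin {CONJ,PREP}.
One satisfying assignment: ADV CONJ DET ADV PREP VERB PREP DET PREP.
Verifying each rule — rule 1 satisfied; rule 2 satisfied; rule 3 satisfied.

YES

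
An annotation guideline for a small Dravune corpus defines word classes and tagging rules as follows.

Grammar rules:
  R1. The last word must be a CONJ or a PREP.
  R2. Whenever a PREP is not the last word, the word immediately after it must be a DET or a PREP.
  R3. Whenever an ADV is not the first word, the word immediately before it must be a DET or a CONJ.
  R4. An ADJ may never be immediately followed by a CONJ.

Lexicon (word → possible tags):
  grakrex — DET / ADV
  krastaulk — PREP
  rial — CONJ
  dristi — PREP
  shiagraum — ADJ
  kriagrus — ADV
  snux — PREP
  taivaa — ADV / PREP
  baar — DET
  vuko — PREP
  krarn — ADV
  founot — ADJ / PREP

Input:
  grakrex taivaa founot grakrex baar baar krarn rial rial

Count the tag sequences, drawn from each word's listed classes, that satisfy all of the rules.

4

Candidates per position — 1:grakrex {DET,ADV}; 2:taivaa {ADV,PREP}; 3:founot {ADJ,PREP}; 4:grakrex {DET,ADV}; 5:baar {DET}; 6:baar {DET}; 7:krarn {ADV}; 8:rial {CONJ}; 9:rial {CONJ}.
There are 16 candidate sequences in total.
The sequences that satisfy every rule: DET ADV ADJ DET DET DET ADV CONJ CONJ; DET ADV PREP DET DET DET ADV CONJ CONJ; DET PREP PREP DET DET DET ADV CONJ CONJ; ADV PREP PREP DET DET DET ADV CONJ CONJ.
Count = 4.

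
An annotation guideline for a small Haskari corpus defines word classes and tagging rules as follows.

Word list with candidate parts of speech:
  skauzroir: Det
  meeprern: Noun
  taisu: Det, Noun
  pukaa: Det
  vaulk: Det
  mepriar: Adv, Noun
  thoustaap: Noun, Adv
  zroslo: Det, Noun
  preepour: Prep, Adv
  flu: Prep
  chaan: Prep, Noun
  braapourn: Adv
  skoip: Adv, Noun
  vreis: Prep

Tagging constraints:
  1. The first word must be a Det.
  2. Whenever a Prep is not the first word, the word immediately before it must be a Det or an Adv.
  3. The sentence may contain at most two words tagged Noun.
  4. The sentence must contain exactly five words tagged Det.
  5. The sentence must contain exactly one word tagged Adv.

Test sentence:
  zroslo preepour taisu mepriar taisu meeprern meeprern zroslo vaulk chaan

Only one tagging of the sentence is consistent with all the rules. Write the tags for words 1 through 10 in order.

Candidates per position — 1:zroslo {Det,Noun}; 2:preepour {Prep,Adv}; 3:taisu {Det,Noun}; 4:mepriar {Adv,Noun}; 5:taisu {Det,Noun}; 6:meeprern {Noun}; 7:meeprern {Noun}; 8:zroslo {Det,Noun}; 9:vaulk {Det}; 10:chaan {Prep,Noun}.
Position 1: Noun is ruled out by rule 1; that leaves Det.
Position 3: Noun is ruled out by rule 3; that leaves Det.
Position 4: Noun is ruled out by rule 3; that leaves Adv.
Position 5: Noun is ruled out by rule 3; that leaves Det.
Position 8: Noun is ruled out by rule 3; that leaves Det.
Position 10: Noun is ruled out by rule 3; that leaves Prep.
Position 2: Adv is ruled out by rule 5; that leaves Prep.
That leaves exactly one tagging: Det Prep Det Adv Det Noun Noun Det Det Prep.
Verifying each rule — rule 1 ok; rule 2 ok; rule 3 ok; rule 4 ok; rule 5 ok.

Det Prep Det Adv Det Noun Noun Det Det Prep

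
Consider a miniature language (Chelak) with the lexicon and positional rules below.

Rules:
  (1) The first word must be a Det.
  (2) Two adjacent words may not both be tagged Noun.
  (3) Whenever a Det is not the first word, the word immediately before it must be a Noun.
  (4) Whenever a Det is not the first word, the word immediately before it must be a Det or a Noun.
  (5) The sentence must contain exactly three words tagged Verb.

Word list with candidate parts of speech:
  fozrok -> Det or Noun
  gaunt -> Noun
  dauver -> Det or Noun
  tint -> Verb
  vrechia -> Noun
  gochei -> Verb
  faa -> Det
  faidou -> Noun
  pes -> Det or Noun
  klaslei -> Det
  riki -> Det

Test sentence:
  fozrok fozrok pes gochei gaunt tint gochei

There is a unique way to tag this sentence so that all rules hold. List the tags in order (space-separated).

Det Noun Det Verb Noun Verb Verb

Candidates per position — 1:fozrok {Det,Noun}; 2:fozrok {Det,Noun}; 3:pes {Det,Noun}; 4:gochei {Verb}; 5:gaunt {Noun}; 6:tint {Verb}; 7:gochei {Verb}.
At position 1, choosing Noun makes rule 1 impossible to satisfy; hence Det.
At position 2, choosing Det makes rule 3 impossible to satisfy; hence Noun.
At position 3, choosing Noun makes rule 2 impossible to satisfy; hence Det.
The only consistent sequence is: Det Noun Det Verb Noun Verb Verb.
Checking: rule 1 satisfied; rule 2 satisfied; rule 3 satisfied; rule 4 satisfied; rule 5 satisfied.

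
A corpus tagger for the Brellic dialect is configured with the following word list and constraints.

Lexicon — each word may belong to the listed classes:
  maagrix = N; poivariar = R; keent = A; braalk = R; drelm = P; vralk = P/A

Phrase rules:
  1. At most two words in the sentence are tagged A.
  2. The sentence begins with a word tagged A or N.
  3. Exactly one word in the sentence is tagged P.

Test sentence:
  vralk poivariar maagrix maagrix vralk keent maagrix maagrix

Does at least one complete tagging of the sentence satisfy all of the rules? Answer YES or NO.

YES

Candidates per position — 1:vralk {P,A}; 2:poivariar {R}; 3:maagrix {N}; 4:maagrix {N}; 5:vralk {P,A}; 6:keent {A}; 7:maagrix {N}; 8:maagrix {N}.
One satisfying assignment: A R N N P A N N.
Check: rule 1 ok; rule 2 ok; rule 3 ok.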